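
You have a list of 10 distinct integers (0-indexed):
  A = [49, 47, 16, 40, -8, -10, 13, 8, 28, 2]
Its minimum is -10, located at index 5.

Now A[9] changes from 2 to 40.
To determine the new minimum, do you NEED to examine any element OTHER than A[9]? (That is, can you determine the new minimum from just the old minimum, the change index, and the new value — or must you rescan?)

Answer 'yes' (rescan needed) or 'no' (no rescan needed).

Answer: no

Derivation:
Old min = -10 at index 5
Change at index 9: 2 -> 40
Index 9 was NOT the min. New min = min(-10, 40). No rescan of other elements needed.
Needs rescan: no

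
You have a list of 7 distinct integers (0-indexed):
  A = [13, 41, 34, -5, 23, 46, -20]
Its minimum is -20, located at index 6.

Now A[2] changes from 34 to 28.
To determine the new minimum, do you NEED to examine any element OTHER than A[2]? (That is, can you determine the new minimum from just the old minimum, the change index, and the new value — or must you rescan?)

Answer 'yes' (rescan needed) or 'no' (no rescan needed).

Answer: no

Derivation:
Old min = -20 at index 6
Change at index 2: 34 -> 28
Index 2 was NOT the min. New min = min(-20, 28). No rescan of other elements needed.
Needs rescan: no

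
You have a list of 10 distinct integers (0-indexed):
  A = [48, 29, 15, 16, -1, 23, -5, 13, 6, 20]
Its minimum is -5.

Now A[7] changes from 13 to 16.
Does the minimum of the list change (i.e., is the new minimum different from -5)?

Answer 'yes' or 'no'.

Old min = -5
Change: A[7] 13 -> 16
Changed element was NOT the min; min changes only if 16 < -5.
New min = -5; changed? no

Answer: no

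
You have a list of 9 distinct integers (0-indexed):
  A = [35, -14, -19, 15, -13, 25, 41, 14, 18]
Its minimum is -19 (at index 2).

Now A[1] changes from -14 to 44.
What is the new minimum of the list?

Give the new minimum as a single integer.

Answer: -19

Derivation:
Old min = -19 (at index 2)
Change: A[1] -14 -> 44
Changed element was NOT the old min.
  New min = min(old_min, new_val) = min(-19, 44) = -19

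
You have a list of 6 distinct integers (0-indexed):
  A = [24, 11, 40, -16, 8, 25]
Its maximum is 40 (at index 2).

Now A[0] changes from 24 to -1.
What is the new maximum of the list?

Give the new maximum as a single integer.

Old max = 40 (at index 2)
Change: A[0] 24 -> -1
Changed element was NOT the old max.
  New max = max(old_max, new_val) = max(40, -1) = 40

Answer: 40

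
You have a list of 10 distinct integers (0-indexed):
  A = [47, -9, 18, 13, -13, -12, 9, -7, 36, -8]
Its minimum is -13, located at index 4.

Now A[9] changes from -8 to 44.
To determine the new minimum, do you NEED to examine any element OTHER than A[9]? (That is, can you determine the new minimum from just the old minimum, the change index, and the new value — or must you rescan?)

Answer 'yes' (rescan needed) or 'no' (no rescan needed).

Answer: no

Derivation:
Old min = -13 at index 4
Change at index 9: -8 -> 44
Index 9 was NOT the min. New min = min(-13, 44). No rescan of other elements needed.
Needs rescan: no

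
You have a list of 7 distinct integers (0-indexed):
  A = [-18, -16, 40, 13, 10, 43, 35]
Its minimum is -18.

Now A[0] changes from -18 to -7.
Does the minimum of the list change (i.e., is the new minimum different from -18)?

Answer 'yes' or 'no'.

Old min = -18
Change: A[0] -18 -> -7
Changed element was the min; new min must be rechecked.
New min = -16; changed? yes

Answer: yes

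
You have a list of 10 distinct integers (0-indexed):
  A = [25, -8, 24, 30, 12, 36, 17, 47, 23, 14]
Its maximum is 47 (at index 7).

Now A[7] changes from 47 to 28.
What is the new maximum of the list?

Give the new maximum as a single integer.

Answer: 36

Derivation:
Old max = 47 (at index 7)
Change: A[7] 47 -> 28
Changed element WAS the max -> may need rescan.
  Max of remaining elements: 36
  New max = max(28, 36) = 36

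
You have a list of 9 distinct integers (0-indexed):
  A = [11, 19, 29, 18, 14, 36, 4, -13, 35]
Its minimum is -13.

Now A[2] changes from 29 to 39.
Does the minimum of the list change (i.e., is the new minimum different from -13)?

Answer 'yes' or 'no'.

Old min = -13
Change: A[2] 29 -> 39
Changed element was NOT the min; min changes only if 39 < -13.
New min = -13; changed? no

Answer: no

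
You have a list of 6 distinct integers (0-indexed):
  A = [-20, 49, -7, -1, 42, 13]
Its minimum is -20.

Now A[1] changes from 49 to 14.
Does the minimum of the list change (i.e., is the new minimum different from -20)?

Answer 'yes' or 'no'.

Answer: no

Derivation:
Old min = -20
Change: A[1] 49 -> 14
Changed element was NOT the min; min changes only if 14 < -20.
New min = -20; changed? no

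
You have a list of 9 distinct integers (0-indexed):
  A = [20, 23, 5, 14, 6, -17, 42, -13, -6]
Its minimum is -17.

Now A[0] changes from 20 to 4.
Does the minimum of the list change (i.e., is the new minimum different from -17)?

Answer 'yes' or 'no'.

Old min = -17
Change: A[0] 20 -> 4
Changed element was NOT the min; min changes only if 4 < -17.
New min = -17; changed? no

Answer: no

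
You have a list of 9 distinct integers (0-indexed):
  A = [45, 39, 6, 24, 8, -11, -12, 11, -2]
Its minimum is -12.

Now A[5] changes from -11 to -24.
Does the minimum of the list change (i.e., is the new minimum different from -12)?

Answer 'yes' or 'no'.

Old min = -12
Change: A[5] -11 -> -24
Changed element was NOT the min; min changes only if -24 < -12.
New min = -24; changed? yes

Answer: yes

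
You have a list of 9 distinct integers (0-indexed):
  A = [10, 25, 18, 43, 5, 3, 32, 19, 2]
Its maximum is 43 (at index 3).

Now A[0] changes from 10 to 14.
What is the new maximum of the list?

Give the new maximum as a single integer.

Old max = 43 (at index 3)
Change: A[0] 10 -> 14
Changed element was NOT the old max.
  New max = max(old_max, new_val) = max(43, 14) = 43

Answer: 43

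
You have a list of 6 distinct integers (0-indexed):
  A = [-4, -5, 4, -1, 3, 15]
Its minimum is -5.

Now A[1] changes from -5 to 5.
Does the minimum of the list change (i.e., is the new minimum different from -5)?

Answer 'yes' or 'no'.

Answer: yes

Derivation:
Old min = -5
Change: A[1] -5 -> 5
Changed element was the min; new min must be rechecked.
New min = -4; changed? yes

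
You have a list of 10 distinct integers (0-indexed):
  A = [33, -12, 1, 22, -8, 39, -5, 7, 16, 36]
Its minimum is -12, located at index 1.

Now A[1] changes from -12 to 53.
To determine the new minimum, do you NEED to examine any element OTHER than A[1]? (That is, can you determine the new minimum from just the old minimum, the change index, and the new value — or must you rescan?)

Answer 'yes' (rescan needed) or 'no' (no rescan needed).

Answer: yes

Derivation:
Old min = -12 at index 1
Change at index 1: -12 -> 53
Index 1 WAS the min and new value 53 > old min -12. Must rescan other elements to find the new min.
Needs rescan: yes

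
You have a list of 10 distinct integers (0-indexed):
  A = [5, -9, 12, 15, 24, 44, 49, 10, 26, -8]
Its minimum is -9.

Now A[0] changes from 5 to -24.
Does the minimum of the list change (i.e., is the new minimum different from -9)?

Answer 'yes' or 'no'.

Old min = -9
Change: A[0] 5 -> -24
Changed element was NOT the min; min changes only if -24 < -9.
New min = -24; changed? yes

Answer: yes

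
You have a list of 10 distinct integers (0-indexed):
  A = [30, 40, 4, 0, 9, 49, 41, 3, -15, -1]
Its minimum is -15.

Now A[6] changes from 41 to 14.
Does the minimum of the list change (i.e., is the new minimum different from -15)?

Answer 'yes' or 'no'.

Old min = -15
Change: A[6] 41 -> 14
Changed element was NOT the min; min changes only if 14 < -15.
New min = -15; changed? no

Answer: no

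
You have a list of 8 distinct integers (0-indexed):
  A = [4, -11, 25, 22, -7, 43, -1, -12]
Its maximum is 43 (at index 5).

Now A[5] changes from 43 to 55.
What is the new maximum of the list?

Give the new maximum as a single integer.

Old max = 43 (at index 5)
Change: A[5] 43 -> 55
Changed element WAS the max -> may need rescan.
  Max of remaining elements: 25
  New max = max(55, 25) = 55

Answer: 55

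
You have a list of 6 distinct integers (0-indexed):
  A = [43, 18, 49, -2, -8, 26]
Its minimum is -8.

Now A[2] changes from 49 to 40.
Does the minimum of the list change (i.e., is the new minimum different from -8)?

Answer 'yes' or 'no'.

Answer: no

Derivation:
Old min = -8
Change: A[2] 49 -> 40
Changed element was NOT the min; min changes only if 40 < -8.
New min = -8; changed? no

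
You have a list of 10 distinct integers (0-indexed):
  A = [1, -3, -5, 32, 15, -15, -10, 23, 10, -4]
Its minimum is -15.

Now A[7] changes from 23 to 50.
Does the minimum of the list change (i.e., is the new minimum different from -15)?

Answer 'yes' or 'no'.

Answer: no

Derivation:
Old min = -15
Change: A[7] 23 -> 50
Changed element was NOT the min; min changes only if 50 < -15.
New min = -15; changed? no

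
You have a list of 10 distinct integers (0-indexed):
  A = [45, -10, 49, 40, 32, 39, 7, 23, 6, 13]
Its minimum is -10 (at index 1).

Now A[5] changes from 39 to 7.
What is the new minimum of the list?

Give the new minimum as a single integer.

Old min = -10 (at index 1)
Change: A[5] 39 -> 7
Changed element was NOT the old min.
  New min = min(old_min, new_val) = min(-10, 7) = -10

Answer: -10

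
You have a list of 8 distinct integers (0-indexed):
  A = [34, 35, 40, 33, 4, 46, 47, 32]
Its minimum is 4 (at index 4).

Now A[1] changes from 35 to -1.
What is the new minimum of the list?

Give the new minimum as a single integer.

Answer: -1

Derivation:
Old min = 4 (at index 4)
Change: A[1] 35 -> -1
Changed element was NOT the old min.
  New min = min(old_min, new_val) = min(4, -1) = -1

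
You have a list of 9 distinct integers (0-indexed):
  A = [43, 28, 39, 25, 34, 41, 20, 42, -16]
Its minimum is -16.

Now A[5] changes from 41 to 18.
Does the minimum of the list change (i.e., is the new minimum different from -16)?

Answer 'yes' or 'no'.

Old min = -16
Change: A[5] 41 -> 18
Changed element was NOT the min; min changes only if 18 < -16.
New min = -16; changed? no

Answer: no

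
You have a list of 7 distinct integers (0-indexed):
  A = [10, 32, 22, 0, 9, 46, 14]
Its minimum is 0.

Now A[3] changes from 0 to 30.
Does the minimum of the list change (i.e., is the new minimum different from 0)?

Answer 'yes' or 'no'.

Answer: yes

Derivation:
Old min = 0
Change: A[3] 0 -> 30
Changed element was the min; new min must be rechecked.
New min = 9; changed? yes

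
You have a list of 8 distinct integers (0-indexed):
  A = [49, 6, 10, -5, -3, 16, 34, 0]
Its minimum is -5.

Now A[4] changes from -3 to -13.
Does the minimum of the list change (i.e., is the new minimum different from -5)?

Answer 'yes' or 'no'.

Old min = -5
Change: A[4] -3 -> -13
Changed element was NOT the min; min changes only if -13 < -5.
New min = -13; changed? yes

Answer: yes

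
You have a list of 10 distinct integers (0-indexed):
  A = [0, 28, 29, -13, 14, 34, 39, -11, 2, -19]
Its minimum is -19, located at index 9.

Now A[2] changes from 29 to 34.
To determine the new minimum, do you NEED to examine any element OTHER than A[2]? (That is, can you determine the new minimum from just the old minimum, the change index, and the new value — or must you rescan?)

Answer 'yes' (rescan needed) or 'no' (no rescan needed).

Answer: no

Derivation:
Old min = -19 at index 9
Change at index 2: 29 -> 34
Index 2 was NOT the min. New min = min(-19, 34). No rescan of other elements needed.
Needs rescan: no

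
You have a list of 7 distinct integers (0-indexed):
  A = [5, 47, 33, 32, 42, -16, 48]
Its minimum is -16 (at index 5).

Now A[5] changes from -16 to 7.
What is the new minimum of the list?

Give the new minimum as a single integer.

Old min = -16 (at index 5)
Change: A[5] -16 -> 7
Changed element WAS the min. Need to check: is 7 still <= all others?
  Min of remaining elements: 5
  New min = min(7, 5) = 5

Answer: 5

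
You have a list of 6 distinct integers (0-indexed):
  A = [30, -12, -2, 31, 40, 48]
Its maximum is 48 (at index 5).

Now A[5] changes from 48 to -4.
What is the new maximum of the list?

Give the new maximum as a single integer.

Old max = 48 (at index 5)
Change: A[5] 48 -> -4
Changed element WAS the max -> may need rescan.
  Max of remaining elements: 40
  New max = max(-4, 40) = 40

Answer: 40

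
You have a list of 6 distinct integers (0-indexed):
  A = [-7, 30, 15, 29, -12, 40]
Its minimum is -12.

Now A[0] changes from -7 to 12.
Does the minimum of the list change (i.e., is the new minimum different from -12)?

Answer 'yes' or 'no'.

Old min = -12
Change: A[0] -7 -> 12
Changed element was NOT the min; min changes only if 12 < -12.
New min = -12; changed? no

Answer: no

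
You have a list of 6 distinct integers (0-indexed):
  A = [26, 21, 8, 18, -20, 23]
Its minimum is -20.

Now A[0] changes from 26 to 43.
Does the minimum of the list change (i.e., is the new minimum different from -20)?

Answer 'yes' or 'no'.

Answer: no

Derivation:
Old min = -20
Change: A[0] 26 -> 43
Changed element was NOT the min; min changes only if 43 < -20.
New min = -20; changed? no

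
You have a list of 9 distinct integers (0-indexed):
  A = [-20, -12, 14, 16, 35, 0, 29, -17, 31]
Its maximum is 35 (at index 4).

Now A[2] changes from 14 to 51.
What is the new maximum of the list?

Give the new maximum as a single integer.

Answer: 51

Derivation:
Old max = 35 (at index 4)
Change: A[2] 14 -> 51
Changed element was NOT the old max.
  New max = max(old_max, new_val) = max(35, 51) = 51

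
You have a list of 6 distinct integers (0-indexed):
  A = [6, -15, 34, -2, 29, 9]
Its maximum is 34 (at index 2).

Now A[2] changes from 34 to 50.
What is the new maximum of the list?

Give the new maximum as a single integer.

Answer: 50

Derivation:
Old max = 34 (at index 2)
Change: A[2] 34 -> 50
Changed element WAS the max -> may need rescan.
  Max of remaining elements: 29
  New max = max(50, 29) = 50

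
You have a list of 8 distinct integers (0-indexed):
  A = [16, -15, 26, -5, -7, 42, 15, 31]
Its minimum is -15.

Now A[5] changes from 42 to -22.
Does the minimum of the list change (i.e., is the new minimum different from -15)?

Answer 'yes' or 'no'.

Answer: yes

Derivation:
Old min = -15
Change: A[5] 42 -> -22
Changed element was NOT the min; min changes only if -22 < -15.
New min = -22; changed? yes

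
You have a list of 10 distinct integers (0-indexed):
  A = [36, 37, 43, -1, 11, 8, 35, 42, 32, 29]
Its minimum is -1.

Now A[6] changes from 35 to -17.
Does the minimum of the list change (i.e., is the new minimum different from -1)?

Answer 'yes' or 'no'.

Old min = -1
Change: A[6] 35 -> -17
Changed element was NOT the min; min changes only if -17 < -1.
New min = -17; changed? yes

Answer: yes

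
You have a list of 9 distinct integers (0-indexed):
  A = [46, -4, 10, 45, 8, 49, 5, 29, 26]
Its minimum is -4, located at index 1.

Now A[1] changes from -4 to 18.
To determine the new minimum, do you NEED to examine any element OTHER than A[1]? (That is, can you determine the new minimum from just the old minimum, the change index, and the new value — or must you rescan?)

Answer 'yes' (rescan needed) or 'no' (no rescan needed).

Answer: yes

Derivation:
Old min = -4 at index 1
Change at index 1: -4 -> 18
Index 1 WAS the min and new value 18 > old min -4. Must rescan other elements to find the new min.
Needs rescan: yes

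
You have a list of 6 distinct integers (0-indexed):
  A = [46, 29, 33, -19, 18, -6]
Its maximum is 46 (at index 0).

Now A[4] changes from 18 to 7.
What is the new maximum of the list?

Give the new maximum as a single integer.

Answer: 46

Derivation:
Old max = 46 (at index 0)
Change: A[4] 18 -> 7
Changed element was NOT the old max.
  New max = max(old_max, new_val) = max(46, 7) = 46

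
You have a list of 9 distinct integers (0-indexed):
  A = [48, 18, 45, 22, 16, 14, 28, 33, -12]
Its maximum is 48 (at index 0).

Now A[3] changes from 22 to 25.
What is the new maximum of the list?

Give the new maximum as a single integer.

Old max = 48 (at index 0)
Change: A[3] 22 -> 25
Changed element was NOT the old max.
  New max = max(old_max, new_val) = max(48, 25) = 48

Answer: 48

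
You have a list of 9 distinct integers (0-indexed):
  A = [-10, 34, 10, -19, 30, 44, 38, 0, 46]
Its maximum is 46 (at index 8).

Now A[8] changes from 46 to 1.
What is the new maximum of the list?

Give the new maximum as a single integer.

Old max = 46 (at index 8)
Change: A[8] 46 -> 1
Changed element WAS the max -> may need rescan.
  Max of remaining elements: 44
  New max = max(1, 44) = 44

Answer: 44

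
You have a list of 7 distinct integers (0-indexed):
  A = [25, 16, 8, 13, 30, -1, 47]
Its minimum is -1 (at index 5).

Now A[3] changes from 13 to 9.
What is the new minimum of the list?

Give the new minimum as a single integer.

Answer: -1

Derivation:
Old min = -1 (at index 5)
Change: A[3] 13 -> 9
Changed element was NOT the old min.
  New min = min(old_min, new_val) = min(-1, 9) = -1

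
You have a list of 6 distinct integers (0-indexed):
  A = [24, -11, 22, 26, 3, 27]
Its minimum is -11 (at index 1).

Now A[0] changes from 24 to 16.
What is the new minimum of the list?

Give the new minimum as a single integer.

Answer: -11

Derivation:
Old min = -11 (at index 1)
Change: A[0] 24 -> 16
Changed element was NOT the old min.
  New min = min(old_min, new_val) = min(-11, 16) = -11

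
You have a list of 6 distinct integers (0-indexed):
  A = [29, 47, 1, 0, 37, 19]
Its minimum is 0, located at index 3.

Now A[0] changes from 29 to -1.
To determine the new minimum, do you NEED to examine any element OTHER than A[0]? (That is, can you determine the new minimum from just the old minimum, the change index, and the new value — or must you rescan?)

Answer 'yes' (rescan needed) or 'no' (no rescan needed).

Old min = 0 at index 3
Change at index 0: 29 -> -1
Index 0 was NOT the min. New min = min(0, -1). No rescan of other elements needed.
Needs rescan: no

Answer: no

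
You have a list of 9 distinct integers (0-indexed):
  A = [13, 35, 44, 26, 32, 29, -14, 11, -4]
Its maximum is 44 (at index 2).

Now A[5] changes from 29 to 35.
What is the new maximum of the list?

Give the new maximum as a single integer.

Old max = 44 (at index 2)
Change: A[5] 29 -> 35
Changed element was NOT the old max.
  New max = max(old_max, new_val) = max(44, 35) = 44

Answer: 44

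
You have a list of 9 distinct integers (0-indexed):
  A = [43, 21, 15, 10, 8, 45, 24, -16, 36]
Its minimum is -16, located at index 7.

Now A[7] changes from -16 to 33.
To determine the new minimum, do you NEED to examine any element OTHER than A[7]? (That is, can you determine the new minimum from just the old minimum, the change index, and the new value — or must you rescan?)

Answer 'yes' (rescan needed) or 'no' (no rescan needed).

Answer: yes

Derivation:
Old min = -16 at index 7
Change at index 7: -16 -> 33
Index 7 WAS the min and new value 33 > old min -16. Must rescan other elements to find the new min.
Needs rescan: yes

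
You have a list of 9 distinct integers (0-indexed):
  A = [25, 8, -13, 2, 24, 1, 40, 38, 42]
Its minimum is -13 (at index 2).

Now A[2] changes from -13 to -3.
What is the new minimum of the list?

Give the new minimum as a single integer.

Answer: -3

Derivation:
Old min = -13 (at index 2)
Change: A[2] -13 -> -3
Changed element WAS the min. Need to check: is -3 still <= all others?
  Min of remaining elements: 1
  New min = min(-3, 1) = -3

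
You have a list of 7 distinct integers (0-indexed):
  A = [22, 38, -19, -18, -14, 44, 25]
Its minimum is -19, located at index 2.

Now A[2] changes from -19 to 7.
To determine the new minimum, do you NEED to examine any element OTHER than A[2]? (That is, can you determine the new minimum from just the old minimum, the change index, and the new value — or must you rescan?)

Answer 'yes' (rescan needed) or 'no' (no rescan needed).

Answer: yes

Derivation:
Old min = -19 at index 2
Change at index 2: -19 -> 7
Index 2 WAS the min and new value 7 > old min -19. Must rescan other elements to find the new min.
Needs rescan: yes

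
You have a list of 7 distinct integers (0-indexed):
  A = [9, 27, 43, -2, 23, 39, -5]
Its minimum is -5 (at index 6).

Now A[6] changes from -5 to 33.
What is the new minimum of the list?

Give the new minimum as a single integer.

Old min = -5 (at index 6)
Change: A[6] -5 -> 33
Changed element WAS the min. Need to check: is 33 still <= all others?
  Min of remaining elements: -2
  New min = min(33, -2) = -2

Answer: -2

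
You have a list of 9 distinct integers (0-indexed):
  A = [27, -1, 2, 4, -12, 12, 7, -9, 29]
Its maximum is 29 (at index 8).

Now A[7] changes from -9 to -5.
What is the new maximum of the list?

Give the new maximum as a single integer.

Old max = 29 (at index 8)
Change: A[7] -9 -> -5
Changed element was NOT the old max.
  New max = max(old_max, new_val) = max(29, -5) = 29

Answer: 29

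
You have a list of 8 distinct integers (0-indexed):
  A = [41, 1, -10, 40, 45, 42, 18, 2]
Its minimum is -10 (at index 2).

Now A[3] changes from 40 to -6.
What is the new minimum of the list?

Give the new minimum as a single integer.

Answer: -10

Derivation:
Old min = -10 (at index 2)
Change: A[3] 40 -> -6
Changed element was NOT the old min.
  New min = min(old_min, new_val) = min(-10, -6) = -10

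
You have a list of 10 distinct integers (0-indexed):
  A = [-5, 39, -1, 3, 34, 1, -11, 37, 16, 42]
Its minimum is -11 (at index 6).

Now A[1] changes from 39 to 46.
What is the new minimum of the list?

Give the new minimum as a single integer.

Answer: -11

Derivation:
Old min = -11 (at index 6)
Change: A[1] 39 -> 46
Changed element was NOT the old min.
  New min = min(old_min, new_val) = min(-11, 46) = -11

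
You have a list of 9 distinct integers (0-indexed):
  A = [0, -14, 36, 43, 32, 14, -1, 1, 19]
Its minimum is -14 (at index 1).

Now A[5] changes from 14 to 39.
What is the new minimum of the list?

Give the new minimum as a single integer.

Old min = -14 (at index 1)
Change: A[5] 14 -> 39
Changed element was NOT the old min.
  New min = min(old_min, new_val) = min(-14, 39) = -14

Answer: -14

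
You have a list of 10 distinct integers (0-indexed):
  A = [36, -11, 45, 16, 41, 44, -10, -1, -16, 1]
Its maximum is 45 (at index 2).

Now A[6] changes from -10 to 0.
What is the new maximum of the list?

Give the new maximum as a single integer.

Answer: 45

Derivation:
Old max = 45 (at index 2)
Change: A[6] -10 -> 0
Changed element was NOT the old max.
  New max = max(old_max, new_val) = max(45, 0) = 45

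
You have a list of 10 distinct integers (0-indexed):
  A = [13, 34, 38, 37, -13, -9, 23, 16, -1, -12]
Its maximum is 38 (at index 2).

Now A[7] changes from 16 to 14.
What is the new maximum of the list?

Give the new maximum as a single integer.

Old max = 38 (at index 2)
Change: A[7] 16 -> 14
Changed element was NOT the old max.
  New max = max(old_max, new_val) = max(38, 14) = 38

Answer: 38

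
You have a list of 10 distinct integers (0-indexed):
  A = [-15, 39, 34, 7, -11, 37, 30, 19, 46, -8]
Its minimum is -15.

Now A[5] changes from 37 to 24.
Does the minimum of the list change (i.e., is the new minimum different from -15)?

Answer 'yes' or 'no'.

Old min = -15
Change: A[5] 37 -> 24
Changed element was NOT the min; min changes only if 24 < -15.
New min = -15; changed? no

Answer: no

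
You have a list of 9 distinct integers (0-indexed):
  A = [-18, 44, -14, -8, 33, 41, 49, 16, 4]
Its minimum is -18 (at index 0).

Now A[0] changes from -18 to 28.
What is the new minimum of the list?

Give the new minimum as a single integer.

Old min = -18 (at index 0)
Change: A[0] -18 -> 28
Changed element WAS the min. Need to check: is 28 still <= all others?
  Min of remaining elements: -14
  New min = min(28, -14) = -14

Answer: -14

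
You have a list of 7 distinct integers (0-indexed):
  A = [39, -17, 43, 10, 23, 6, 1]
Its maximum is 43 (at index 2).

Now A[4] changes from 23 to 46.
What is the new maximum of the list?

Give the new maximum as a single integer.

Old max = 43 (at index 2)
Change: A[4] 23 -> 46
Changed element was NOT the old max.
  New max = max(old_max, new_val) = max(43, 46) = 46

Answer: 46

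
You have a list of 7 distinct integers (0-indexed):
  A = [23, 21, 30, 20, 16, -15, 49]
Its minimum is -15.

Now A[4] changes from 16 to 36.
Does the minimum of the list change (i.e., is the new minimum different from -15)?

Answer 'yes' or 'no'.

Old min = -15
Change: A[4] 16 -> 36
Changed element was NOT the min; min changes only if 36 < -15.
New min = -15; changed? no

Answer: no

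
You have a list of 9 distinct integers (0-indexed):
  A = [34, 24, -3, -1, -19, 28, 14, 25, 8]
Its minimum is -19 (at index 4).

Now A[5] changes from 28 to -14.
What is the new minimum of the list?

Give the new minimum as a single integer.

Answer: -19

Derivation:
Old min = -19 (at index 4)
Change: A[5] 28 -> -14
Changed element was NOT the old min.
  New min = min(old_min, new_val) = min(-19, -14) = -19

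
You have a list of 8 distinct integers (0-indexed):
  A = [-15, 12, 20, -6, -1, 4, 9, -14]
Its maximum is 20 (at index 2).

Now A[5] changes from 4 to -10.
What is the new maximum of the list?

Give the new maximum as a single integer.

Old max = 20 (at index 2)
Change: A[5] 4 -> -10
Changed element was NOT the old max.
  New max = max(old_max, new_val) = max(20, -10) = 20

Answer: 20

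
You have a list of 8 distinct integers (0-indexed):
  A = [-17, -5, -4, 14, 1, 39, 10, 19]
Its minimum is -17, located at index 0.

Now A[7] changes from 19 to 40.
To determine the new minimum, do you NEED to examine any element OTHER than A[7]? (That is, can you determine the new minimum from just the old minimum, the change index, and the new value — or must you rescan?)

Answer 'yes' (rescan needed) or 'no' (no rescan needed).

Old min = -17 at index 0
Change at index 7: 19 -> 40
Index 7 was NOT the min. New min = min(-17, 40). No rescan of other elements needed.
Needs rescan: no

Answer: no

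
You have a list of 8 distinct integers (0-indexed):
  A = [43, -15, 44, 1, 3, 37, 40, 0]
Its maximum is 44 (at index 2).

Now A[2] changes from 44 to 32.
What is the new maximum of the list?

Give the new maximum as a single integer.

Old max = 44 (at index 2)
Change: A[2] 44 -> 32
Changed element WAS the max -> may need rescan.
  Max of remaining elements: 43
  New max = max(32, 43) = 43

Answer: 43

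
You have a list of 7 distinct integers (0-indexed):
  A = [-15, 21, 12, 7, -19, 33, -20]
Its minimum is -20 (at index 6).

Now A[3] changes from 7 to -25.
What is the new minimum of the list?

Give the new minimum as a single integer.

Old min = -20 (at index 6)
Change: A[3] 7 -> -25
Changed element was NOT the old min.
  New min = min(old_min, new_val) = min(-20, -25) = -25

Answer: -25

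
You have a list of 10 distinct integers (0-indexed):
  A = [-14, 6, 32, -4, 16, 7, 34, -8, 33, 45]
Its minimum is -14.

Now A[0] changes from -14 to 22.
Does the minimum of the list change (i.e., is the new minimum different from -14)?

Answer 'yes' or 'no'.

Old min = -14
Change: A[0] -14 -> 22
Changed element was the min; new min must be rechecked.
New min = -8; changed? yes

Answer: yes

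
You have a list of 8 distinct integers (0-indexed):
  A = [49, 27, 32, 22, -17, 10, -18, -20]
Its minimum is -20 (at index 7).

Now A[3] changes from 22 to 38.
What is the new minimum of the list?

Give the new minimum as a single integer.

Old min = -20 (at index 7)
Change: A[3] 22 -> 38
Changed element was NOT the old min.
  New min = min(old_min, new_val) = min(-20, 38) = -20

Answer: -20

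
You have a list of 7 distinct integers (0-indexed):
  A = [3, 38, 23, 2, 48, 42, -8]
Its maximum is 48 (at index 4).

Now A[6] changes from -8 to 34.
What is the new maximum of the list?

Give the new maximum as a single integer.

Answer: 48

Derivation:
Old max = 48 (at index 4)
Change: A[6] -8 -> 34
Changed element was NOT the old max.
  New max = max(old_max, new_val) = max(48, 34) = 48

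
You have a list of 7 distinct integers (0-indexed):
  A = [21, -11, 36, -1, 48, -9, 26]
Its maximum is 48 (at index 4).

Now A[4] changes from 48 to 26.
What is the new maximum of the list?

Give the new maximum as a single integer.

Answer: 36

Derivation:
Old max = 48 (at index 4)
Change: A[4] 48 -> 26
Changed element WAS the max -> may need rescan.
  Max of remaining elements: 36
  New max = max(26, 36) = 36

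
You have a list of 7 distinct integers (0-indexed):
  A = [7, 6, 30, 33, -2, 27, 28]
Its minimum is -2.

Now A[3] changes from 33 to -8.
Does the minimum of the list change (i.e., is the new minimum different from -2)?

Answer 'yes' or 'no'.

Old min = -2
Change: A[3] 33 -> -8
Changed element was NOT the min; min changes only if -8 < -2.
New min = -8; changed? yes

Answer: yes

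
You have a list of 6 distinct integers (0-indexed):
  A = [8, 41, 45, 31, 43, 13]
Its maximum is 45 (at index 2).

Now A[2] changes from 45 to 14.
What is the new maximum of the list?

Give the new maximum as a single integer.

Answer: 43

Derivation:
Old max = 45 (at index 2)
Change: A[2] 45 -> 14
Changed element WAS the max -> may need rescan.
  Max of remaining elements: 43
  New max = max(14, 43) = 43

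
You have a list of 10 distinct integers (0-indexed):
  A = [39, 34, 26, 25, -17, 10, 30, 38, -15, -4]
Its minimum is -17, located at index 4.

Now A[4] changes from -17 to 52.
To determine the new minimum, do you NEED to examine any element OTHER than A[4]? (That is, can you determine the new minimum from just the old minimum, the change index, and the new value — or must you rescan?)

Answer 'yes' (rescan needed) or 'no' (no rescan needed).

Old min = -17 at index 4
Change at index 4: -17 -> 52
Index 4 WAS the min and new value 52 > old min -17. Must rescan other elements to find the new min.
Needs rescan: yes

Answer: yes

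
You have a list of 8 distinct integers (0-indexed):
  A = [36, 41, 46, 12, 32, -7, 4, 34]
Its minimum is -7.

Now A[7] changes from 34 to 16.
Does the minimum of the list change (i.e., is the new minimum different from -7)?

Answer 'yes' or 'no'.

Old min = -7
Change: A[7] 34 -> 16
Changed element was NOT the min; min changes only if 16 < -7.
New min = -7; changed? no

Answer: no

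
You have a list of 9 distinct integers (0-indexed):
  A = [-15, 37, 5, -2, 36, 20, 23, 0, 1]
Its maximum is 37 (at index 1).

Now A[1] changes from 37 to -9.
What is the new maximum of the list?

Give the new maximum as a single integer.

Old max = 37 (at index 1)
Change: A[1] 37 -> -9
Changed element WAS the max -> may need rescan.
  Max of remaining elements: 36
  New max = max(-9, 36) = 36

Answer: 36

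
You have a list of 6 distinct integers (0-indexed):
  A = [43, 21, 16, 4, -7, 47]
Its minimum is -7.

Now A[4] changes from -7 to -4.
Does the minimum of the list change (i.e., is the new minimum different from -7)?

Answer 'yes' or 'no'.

Old min = -7
Change: A[4] -7 -> -4
Changed element was the min; new min must be rechecked.
New min = -4; changed? yes

Answer: yes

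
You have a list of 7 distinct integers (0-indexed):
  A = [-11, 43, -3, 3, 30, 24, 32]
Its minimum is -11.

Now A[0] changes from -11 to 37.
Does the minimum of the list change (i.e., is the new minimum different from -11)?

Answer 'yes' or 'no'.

Old min = -11
Change: A[0] -11 -> 37
Changed element was the min; new min must be rechecked.
New min = -3; changed? yes

Answer: yes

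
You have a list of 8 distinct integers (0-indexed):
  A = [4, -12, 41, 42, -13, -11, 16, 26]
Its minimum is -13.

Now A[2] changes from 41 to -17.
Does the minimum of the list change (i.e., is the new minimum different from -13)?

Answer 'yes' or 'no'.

Old min = -13
Change: A[2] 41 -> -17
Changed element was NOT the min; min changes only if -17 < -13.
New min = -17; changed? yes

Answer: yes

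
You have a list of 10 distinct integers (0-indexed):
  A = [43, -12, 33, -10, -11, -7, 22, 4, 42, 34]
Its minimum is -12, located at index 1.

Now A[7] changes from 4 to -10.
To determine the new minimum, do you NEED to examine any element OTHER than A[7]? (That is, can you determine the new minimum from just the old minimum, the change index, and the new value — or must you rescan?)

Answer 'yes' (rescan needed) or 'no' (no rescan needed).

Answer: no

Derivation:
Old min = -12 at index 1
Change at index 7: 4 -> -10
Index 7 was NOT the min. New min = min(-12, -10). No rescan of other elements needed.
Needs rescan: no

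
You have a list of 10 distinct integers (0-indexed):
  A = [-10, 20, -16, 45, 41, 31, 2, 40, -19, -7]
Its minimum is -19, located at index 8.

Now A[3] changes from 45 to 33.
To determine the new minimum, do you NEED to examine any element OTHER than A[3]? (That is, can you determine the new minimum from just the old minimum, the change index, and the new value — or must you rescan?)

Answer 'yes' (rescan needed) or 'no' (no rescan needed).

Answer: no

Derivation:
Old min = -19 at index 8
Change at index 3: 45 -> 33
Index 3 was NOT the min. New min = min(-19, 33). No rescan of other elements needed.
Needs rescan: no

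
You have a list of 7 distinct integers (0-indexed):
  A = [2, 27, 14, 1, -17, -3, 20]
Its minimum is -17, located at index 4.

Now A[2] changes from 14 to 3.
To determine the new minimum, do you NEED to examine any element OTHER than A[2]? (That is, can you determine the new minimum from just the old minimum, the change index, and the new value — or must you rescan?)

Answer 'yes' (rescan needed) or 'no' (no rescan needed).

Old min = -17 at index 4
Change at index 2: 14 -> 3
Index 2 was NOT the min. New min = min(-17, 3). No rescan of other elements needed.
Needs rescan: no

Answer: no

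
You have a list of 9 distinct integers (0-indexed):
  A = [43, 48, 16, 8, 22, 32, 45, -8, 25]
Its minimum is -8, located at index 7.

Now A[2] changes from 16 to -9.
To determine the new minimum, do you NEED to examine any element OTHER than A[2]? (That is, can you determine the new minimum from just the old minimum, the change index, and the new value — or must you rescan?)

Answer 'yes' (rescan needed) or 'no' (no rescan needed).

Old min = -8 at index 7
Change at index 2: 16 -> -9
Index 2 was NOT the min. New min = min(-8, -9). No rescan of other elements needed.
Needs rescan: no

Answer: no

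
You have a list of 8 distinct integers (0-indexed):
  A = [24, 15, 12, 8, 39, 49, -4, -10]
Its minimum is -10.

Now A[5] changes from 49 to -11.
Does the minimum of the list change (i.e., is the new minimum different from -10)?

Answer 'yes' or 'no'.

Old min = -10
Change: A[5] 49 -> -11
Changed element was NOT the min; min changes only if -11 < -10.
New min = -11; changed? yes

Answer: yes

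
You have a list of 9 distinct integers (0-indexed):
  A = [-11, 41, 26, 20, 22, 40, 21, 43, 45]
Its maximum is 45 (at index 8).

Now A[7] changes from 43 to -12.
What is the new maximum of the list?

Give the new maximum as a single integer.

Old max = 45 (at index 8)
Change: A[7] 43 -> -12
Changed element was NOT the old max.
  New max = max(old_max, new_val) = max(45, -12) = 45

Answer: 45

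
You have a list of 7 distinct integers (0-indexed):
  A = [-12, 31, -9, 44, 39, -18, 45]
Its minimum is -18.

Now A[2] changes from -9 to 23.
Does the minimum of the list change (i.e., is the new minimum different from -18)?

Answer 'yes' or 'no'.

Old min = -18
Change: A[2] -9 -> 23
Changed element was NOT the min; min changes only if 23 < -18.
New min = -18; changed? no

Answer: no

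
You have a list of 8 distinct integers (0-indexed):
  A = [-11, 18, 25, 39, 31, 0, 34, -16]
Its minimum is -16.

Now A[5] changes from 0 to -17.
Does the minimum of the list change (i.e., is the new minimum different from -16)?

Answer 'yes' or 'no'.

Answer: yes

Derivation:
Old min = -16
Change: A[5] 0 -> -17
Changed element was NOT the min; min changes only if -17 < -16.
New min = -17; changed? yes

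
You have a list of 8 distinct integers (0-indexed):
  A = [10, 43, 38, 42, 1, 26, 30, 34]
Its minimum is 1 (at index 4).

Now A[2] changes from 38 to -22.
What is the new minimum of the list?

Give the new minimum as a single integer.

Old min = 1 (at index 4)
Change: A[2] 38 -> -22
Changed element was NOT the old min.
  New min = min(old_min, new_val) = min(1, -22) = -22

Answer: -22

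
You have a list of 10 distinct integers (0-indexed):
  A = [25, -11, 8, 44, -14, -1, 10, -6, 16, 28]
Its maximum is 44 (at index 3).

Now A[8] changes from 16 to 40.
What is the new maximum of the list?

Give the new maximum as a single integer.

Answer: 44

Derivation:
Old max = 44 (at index 3)
Change: A[8] 16 -> 40
Changed element was NOT the old max.
  New max = max(old_max, new_val) = max(44, 40) = 44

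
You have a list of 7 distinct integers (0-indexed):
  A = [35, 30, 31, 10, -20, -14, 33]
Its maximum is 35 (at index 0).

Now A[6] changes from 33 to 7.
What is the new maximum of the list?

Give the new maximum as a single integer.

Old max = 35 (at index 0)
Change: A[6] 33 -> 7
Changed element was NOT the old max.
  New max = max(old_max, new_val) = max(35, 7) = 35

Answer: 35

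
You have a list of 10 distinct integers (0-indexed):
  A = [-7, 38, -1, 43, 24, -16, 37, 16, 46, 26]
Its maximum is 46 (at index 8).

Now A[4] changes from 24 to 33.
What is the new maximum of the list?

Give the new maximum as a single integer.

Answer: 46

Derivation:
Old max = 46 (at index 8)
Change: A[4] 24 -> 33
Changed element was NOT the old max.
  New max = max(old_max, new_val) = max(46, 33) = 46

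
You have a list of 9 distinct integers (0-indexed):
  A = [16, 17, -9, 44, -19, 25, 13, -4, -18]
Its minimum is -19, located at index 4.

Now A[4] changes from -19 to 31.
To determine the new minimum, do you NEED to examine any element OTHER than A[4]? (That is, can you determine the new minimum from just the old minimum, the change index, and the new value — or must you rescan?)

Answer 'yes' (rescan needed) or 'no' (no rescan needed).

Answer: yes

Derivation:
Old min = -19 at index 4
Change at index 4: -19 -> 31
Index 4 WAS the min and new value 31 > old min -19. Must rescan other elements to find the new min.
Needs rescan: yes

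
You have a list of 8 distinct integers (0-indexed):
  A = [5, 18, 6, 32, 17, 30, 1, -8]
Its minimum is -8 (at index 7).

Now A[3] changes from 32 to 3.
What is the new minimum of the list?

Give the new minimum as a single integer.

Old min = -8 (at index 7)
Change: A[3] 32 -> 3
Changed element was NOT the old min.
  New min = min(old_min, new_val) = min(-8, 3) = -8

Answer: -8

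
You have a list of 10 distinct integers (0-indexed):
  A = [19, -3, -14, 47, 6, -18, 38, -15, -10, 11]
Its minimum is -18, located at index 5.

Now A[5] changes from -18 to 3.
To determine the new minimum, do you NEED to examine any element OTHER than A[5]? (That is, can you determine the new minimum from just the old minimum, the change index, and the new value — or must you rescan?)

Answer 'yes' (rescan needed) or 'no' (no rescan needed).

Answer: yes

Derivation:
Old min = -18 at index 5
Change at index 5: -18 -> 3
Index 5 WAS the min and new value 3 > old min -18. Must rescan other elements to find the new min.
Needs rescan: yes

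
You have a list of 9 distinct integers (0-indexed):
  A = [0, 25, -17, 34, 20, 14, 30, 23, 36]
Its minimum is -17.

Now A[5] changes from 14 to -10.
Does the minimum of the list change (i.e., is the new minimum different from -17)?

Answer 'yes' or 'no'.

Answer: no

Derivation:
Old min = -17
Change: A[5] 14 -> -10
Changed element was NOT the min; min changes only if -10 < -17.
New min = -17; changed? no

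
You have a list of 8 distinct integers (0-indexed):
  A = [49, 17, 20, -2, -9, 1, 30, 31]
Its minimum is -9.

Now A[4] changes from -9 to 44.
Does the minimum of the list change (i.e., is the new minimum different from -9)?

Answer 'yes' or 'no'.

Answer: yes

Derivation:
Old min = -9
Change: A[4] -9 -> 44
Changed element was the min; new min must be rechecked.
New min = -2; changed? yes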